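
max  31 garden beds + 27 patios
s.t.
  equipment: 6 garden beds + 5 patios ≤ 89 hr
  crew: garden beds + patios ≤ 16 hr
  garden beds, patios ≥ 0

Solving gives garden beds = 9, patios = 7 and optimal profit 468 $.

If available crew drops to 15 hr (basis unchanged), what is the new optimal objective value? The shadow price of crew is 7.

Δb = -1, so new z* = 468 + (7)·(-1) = 468 − 7 = 461.

461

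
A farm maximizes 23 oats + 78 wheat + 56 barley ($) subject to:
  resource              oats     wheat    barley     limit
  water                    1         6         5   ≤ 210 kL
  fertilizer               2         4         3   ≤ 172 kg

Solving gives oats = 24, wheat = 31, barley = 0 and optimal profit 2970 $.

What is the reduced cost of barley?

Check each constraint at x*: water 210/210 (tight); fertilizer 172/172 (tight).
The binding rows give the dual system: 1·y_water + 2·y_fertilizer = 23 and 6·y_water + 4·y_fertilizer = 78.
This yields shadow prices y_water = 8, y_fertilizer = 7.5.
Reduced cost of barley: c₃ − yᵀa₃ = 56 − (8·5 + 7.5·3) = 56 − 62.5 = -6.5.

-6.5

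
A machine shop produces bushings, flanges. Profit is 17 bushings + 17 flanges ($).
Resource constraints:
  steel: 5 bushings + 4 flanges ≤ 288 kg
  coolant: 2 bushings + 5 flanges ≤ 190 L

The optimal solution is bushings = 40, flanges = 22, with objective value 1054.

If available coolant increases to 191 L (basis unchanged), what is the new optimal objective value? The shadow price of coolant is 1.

Δb = 1, so new z* = 1054 + (1)·(1) = 1054 + 1 = 1055.

1055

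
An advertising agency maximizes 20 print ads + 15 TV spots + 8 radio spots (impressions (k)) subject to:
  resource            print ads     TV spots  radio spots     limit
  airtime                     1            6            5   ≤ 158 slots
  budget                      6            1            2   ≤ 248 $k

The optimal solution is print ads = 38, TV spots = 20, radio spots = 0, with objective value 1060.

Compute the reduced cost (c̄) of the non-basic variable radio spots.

-8

Both airtime and budget are binding at x*.
The binding rows give the dual system: 1·y_airtime + 6·y_budget = 20 and 6·y_airtime + 1·y_budget = 15.
Solving: y_airtime = 2, y_budget = 3.
Reduced cost of radio spots: c₃ − yᵀa₃ = 8 − (2·5 + 3·2) = 8 − 16 = -8.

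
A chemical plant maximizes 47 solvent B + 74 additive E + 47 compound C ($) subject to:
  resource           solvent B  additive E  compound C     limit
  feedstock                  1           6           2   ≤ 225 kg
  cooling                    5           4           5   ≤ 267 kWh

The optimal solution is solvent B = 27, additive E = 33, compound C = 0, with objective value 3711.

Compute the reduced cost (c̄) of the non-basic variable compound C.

-7

At the optimum: feedstock uses 225 of 225 (binding); cooling uses 267 of 267 (binding).
From A_Bᵀ y = c: 1·y_feedstock + 5·y_cooling = 47; 6·y_feedstock + 4·y_cooling = 74.
This yields shadow prices y_feedstock = 7, y_cooling = 8.
Reduced cost of compound C: c₃ − yᵀa₃ = 47 − (7·2 + 8·5) = 47 − 54 = -7.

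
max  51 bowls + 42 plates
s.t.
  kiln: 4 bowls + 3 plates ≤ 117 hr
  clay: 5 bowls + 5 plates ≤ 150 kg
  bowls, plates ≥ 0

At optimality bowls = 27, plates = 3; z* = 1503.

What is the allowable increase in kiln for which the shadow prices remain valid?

Binding constraints: kiln, clay. The basis is B = [[4,3],[5,5]] with det 5.
Per unit increase in kiln, x* moves by d = (1, -1).
The basis stays optimal until plates reaches 0; allowable increase = 3 hr.

3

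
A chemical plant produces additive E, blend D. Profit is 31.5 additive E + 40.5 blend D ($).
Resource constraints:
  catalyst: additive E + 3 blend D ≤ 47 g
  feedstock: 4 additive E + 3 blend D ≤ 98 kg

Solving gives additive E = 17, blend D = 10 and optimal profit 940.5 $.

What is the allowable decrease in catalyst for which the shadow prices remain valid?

22.5

Binding constraints: catalyst, feedstock. The basis is B = [[1,3],[4,3]] with det -9.
Per unit decrease in catalyst, x* moves by d = (0.3333, -0.4444).
The basis stays optimal until blend D reaches 0; allowable decrease = 22.5 g.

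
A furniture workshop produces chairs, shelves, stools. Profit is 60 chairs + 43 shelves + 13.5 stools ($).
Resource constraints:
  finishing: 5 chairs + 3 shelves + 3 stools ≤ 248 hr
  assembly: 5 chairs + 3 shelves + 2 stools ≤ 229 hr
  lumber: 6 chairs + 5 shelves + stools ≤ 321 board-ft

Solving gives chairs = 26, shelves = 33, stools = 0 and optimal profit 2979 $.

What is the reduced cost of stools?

Binding: assembly and lumber. Non-binding: finishing (19 unused).
By complementary slackness, y = 0 for the non-binding constraint.
The binding rows give the dual system: 5·y_assembly + 6·y_lumber = 60 and 3·y_assembly + 5·y_lumber = 43.
→ y_assembly = 6 and y_lumber = 5.
Reduced cost of stools: c₃ − yᵀa₃ = 13.5 − (6·2 + 5·1) = 13.5 − 17 = -3.5.

-3.5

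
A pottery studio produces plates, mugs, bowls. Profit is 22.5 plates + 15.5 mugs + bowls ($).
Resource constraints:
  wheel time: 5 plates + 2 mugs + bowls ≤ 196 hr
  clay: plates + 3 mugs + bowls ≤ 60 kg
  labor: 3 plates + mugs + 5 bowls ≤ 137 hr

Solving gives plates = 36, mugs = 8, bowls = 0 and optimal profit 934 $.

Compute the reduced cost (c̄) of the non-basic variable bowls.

-5.5

Check each constraint at x*: wheel time 196/196 (tight); clay 60/60 (tight); labor 116/137 (slack 21).
Since labor is not tight, its dual is 0.
Dual feasibility on the basic columns requires 5·y_wheel time + 1·y_clay = 22.5, 2·y_wheel time + 3·y_clay = 15.5.
Solving: y_wheel time = 4, y_clay = 2.5.
Reduced cost of bowls: c₃ − yᵀa₃ = 1 − (4·1 + 2.5·1) = 1 − 6.5 = -5.5.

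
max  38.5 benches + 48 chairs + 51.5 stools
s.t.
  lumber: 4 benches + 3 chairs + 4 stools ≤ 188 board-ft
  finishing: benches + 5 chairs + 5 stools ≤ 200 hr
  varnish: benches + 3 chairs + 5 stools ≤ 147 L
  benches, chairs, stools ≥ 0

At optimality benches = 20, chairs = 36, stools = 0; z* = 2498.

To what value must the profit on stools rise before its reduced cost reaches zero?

Binding: lumber and finishing. Non-binding: varnish (19 unused).
Slack constraints have shadow price 0 (complementary slackness).
From A_Bᵀ y = c: 4·y_lumber + 1·y_finishing = 38.5; 3·y_lumber + 5·y_finishing = 48.
Solving: y_lumber = 8.5, y_finishing = 4.5.
stools enters the basis when its profit ≥ yᵀa₃ = 8.5·4 + 4.5·5 = 56.5.

56.5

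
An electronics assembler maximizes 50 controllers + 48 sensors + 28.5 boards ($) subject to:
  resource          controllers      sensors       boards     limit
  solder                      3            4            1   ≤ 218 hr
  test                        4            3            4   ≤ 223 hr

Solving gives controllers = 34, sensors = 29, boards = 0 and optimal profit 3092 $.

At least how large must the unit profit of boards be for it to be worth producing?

Check each constraint at x*: solder 218/218 (tight); test 223/223 (tight).
The binding rows give the dual system: 3·y_solder + 4·y_test = 50 and 4·y_solder + 3·y_test = 48.
Solving: y_solder = 6, y_test = 8.
boards enters the basis when its profit ≥ yᵀa₃ = 6·1 + 8·4 = 38.

38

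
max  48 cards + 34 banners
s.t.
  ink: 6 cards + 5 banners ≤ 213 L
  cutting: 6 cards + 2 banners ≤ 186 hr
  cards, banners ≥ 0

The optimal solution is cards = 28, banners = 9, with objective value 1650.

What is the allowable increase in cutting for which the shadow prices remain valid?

Binding constraints: ink, cutting. The basis is B = [[6,5],[6,2]] with det -18.
Per unit increase in cutting, x* moves by d = (0.2778, -0.3333).
The basis stays optimal until banners reaches 0; allowable increase = 27 hr.

27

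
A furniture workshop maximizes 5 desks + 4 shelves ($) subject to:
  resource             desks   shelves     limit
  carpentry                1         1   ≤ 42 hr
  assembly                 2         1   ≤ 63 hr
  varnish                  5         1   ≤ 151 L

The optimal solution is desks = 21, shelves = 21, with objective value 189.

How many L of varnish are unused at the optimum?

varnish used = 5·21 + 1·21 = 126; slack = 151 − 126 = 25.

25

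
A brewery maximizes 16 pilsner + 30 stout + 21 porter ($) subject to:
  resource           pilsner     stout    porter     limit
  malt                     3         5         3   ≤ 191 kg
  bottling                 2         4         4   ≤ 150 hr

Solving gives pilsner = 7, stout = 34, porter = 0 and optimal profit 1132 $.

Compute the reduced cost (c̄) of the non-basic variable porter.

-5

Check each constraint at x*: malt 191/191 (tight); bottling 150/150 (tight).
From A_Bᵀ y = c: 3·y_malt + 2·y_bottling = 16; 5·y_malt + 4·y_bottling = 30.
→ y_malt = 2 and y_bottling = 5.
Reduced cost of porter: c₃ − yᵀa₃ = 21 − (2·3 + 5·4) = 21 − 26 = -5.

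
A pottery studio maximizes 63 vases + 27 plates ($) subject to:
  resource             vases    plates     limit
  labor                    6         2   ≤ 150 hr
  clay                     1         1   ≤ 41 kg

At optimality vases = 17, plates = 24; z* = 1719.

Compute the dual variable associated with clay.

9

Check each constraint at x*: labor 150/150 (tight); clay 41/41 (tight).
Dual feasibility on the basic columns requires 6·y_labor + 1·y_clay = 63, 2·y_labor + 1·y_clay = 27.
This yields shadow prices y_labor = 9, y_clay = 9.
Shadow price of clay = 9.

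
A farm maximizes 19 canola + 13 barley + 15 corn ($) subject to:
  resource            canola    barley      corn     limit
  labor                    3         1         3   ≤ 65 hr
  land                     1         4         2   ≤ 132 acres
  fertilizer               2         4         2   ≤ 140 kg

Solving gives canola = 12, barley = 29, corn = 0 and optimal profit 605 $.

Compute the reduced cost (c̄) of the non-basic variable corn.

-4

Check each constraint at x*: labor 65/65 (tight); land 128/132 (slack 4); fertilizer 140/140 (tight).
Since land is not tight, its dual is 0.
Dual feasibility on the basic columns requires 3·y_labor + 2·y_fertilizer = 19, 1·y_labor + 4·y_fertilizer = 13.
→ y_labor = 5 and y_fertilizer = 2.
Reduced cost of corn: c₃ − yᵀa₃ = 15 − (5·3 + 2·2) = 15 − 19 = -4.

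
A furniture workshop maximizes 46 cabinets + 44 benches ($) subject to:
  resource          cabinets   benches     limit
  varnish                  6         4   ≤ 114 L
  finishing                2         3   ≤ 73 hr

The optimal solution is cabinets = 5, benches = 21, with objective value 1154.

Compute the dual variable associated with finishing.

At the optimum: varnish uses 114 of 114 (binding); finishing uses 73 of 73 (binding).
From A_Bᵀ y = c: 6·y_varnish + 2·y_finishing = 46; 4·y_varnish + 3·y_finishing = 44.
Solving: y_varnish = 5, y_finishing = 8.
Shadow price of finishing = 8.

8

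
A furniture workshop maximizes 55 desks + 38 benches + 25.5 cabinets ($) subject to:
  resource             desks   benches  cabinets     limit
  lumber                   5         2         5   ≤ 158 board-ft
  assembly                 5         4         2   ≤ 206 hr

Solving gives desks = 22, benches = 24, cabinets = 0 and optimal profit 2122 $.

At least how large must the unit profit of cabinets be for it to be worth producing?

Both lumber and assembly are binding at x*.
The binding rows give the dual system: 5·y_lumber + 5·y_assembly = 55 and 2·y_lumber + 4·y_assembly = 38.
→ y_lumber = 3 and y_assembly = 8.
cabinets enters the basis when its profit ≥ yᵀa₃ = 3·5 + 8·2 = 31.

31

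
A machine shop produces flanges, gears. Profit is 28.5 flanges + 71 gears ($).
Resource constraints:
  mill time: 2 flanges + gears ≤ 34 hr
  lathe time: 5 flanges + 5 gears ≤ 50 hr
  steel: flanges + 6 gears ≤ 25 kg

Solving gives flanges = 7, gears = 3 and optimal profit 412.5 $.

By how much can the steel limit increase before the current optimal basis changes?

35

Binding constraints: lathe time, steel. The basis is B = [[5,5],[1,6]] with det 25.
Per unit increase in steel, x* moves by d = (-0.2, 0.2).
The basis stays optimal until flanges reaches 0; allowable increase = 35 kg.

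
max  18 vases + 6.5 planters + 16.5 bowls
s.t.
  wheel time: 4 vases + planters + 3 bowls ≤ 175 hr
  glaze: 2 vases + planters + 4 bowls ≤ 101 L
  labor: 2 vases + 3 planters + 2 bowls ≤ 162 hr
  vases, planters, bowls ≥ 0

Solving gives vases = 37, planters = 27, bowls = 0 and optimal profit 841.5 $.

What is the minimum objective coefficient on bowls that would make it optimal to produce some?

Check each constraint at x*: wheel time 175/175 (tight); glaze 101/101 (tight); labor 155/162 (slack 7).
By complementary slackness, y = 0 for the non-binding constraint.
From A_Bᵀ y = c: 4·y_wheel time + 2·y_glaze = 18; 1·y_wheel time + 1·y_glaze = 6.5.
→ y_wheel time = 2.5 and y_glaze = 4.
bowls enters the basis when its profit ≥ yᵀa₃ = 2.5·3 + 4·4 = 23.5.

23.5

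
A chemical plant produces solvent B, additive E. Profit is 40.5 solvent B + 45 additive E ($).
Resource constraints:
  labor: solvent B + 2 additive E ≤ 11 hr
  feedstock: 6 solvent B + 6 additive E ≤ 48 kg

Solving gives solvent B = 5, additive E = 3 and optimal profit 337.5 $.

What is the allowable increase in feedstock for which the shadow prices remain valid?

Binding constraints: labor, feedstock. The basis is B = [[1,2],[6,6]] with det -6.
Per unit increase in feedstock, x* moves by d = (0.3333, -0.1667).
The basis stays optimal until additive E reaches 0; allowable increase = 18 kg.

18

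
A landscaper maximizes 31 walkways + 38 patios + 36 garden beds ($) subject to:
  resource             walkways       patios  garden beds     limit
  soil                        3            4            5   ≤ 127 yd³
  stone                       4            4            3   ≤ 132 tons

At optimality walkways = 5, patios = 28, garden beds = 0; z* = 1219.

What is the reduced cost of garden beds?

Check each constraint at x*: soil 127/127 (tight); stone 132/132 (tight).
The binding rows give the dual system: 3·y_soil + 4·y_stone = 31 and 4·y_soil + 4·y_stone = 38.
→ y_soil = 7 and y_stone = 2.5.
Reduced cost of garden beds: c₃ − yᵀa₃ = 36 − (7·5 + 2.5·3) = 36 − 42.5 = -6.5.

-6.5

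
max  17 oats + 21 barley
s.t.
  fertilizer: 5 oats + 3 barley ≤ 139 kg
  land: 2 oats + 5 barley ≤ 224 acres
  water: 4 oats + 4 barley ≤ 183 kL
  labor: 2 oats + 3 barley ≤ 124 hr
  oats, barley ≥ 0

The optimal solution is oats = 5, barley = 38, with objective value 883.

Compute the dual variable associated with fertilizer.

1

Binding: fertilizer and labor. Non-binding: land (24 unused), water (11 unused).
Since land, water are not tight, their duals are 0.
From A_Bᵀ y = c: 5·y_fertilizer + 2·y_labor = 17; 3·y_fertilizer + 3·y_labor = 21.
→ y_fertilizer = 1 and y_labor = 6.
Shadow price of fertilizer = 1.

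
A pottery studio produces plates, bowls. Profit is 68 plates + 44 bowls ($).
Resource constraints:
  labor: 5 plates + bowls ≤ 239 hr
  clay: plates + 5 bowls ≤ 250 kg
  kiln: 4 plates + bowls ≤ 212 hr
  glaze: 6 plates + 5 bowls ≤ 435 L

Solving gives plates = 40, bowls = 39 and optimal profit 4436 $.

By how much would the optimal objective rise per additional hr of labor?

Check each constraint at x*: labor 239/239 (tight); clay 235/250 (slack 15); kiln 199/212 (slack 13); glaze 435/435 (tight).
Slack constraints have shadow price 0 (complementary slackness).
From A_Bᵀ y = c: 5·y_labor + 6·y_glaze = 68; 1·y_labor + 5·y_glaze = 44.
This yields shadow prices y_labor = 4, y_glaze = 8.
Shadow price of labor = 4.

4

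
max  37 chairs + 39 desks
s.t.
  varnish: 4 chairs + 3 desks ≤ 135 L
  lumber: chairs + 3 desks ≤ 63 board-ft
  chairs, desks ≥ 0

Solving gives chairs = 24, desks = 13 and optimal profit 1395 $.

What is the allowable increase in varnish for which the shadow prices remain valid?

Binding constraints: varnish, lumber. The basis is B = [[4,3],[1,3]] with det 9.
Per unit increase in varnish, x* moves by d = (0.3333, -0.1111).
The basis stays optimal until desks reaches 0; allowable increase = 117 L.

117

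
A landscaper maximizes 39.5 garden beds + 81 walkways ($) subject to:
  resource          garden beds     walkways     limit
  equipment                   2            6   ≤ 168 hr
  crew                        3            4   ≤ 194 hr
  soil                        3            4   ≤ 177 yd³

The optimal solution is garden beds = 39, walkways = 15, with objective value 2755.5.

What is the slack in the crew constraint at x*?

17

crew used = 3·39 + 4·15 = 177; slack = 194 − 177 = 17.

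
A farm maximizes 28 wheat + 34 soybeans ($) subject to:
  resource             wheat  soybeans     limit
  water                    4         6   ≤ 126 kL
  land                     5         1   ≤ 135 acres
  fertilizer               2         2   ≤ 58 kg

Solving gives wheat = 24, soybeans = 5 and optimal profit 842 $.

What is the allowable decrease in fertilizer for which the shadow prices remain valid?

16

Binding constraints: water, fertilizer. The basis is B = [[4,6],[2,2]] with det -4.
Per unit decrease in fertilizer, x* moves by d = (-1.5, 1).
The basis stays optimal until wheat reaches 0; allowable decrease = 16 kg.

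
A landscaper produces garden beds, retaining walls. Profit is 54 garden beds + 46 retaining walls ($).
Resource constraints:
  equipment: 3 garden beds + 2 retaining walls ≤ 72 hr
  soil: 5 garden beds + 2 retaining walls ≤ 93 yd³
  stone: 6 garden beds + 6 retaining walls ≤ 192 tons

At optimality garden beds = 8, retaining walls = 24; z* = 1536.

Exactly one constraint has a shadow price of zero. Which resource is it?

equipment: 72/72 (binding)
soil: 88/93 (slack 5)
stone: 192/192 (binding)
By complementary slackness, a constraint with positive slack has shadow price 0 → soil.

soil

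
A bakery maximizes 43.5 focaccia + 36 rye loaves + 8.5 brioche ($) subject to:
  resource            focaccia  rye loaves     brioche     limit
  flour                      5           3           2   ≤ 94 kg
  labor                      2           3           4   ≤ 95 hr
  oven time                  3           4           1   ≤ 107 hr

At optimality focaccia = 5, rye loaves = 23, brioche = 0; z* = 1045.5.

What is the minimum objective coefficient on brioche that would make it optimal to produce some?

Binding: flour and oven time. Non-binding: labor (16 unused).
Slack constraints have shadow price 0 (complementary slackness).
The binding rows give the dual system: 5·y_flour + 3·y_oven time = 43.5 and 3·y_flour + 4·y_oven time = 36.
→ y_flour = 6 and y_oven time = 4.5.
brioche enters the basis when its profit ≥ yᵀa₃ = 6·2 + 4.5·1 = 16.5.

16.5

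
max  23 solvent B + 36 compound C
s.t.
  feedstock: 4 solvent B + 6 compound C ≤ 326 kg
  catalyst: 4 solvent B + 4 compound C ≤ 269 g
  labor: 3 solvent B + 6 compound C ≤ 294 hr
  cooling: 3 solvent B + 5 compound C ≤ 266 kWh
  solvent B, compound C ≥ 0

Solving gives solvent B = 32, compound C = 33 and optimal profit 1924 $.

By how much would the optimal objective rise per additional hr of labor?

1

At the optimum: feedstock uses 326 of 326 (binding); catalyst uses 260 of 269 (slack = 9); labor uses 294 of 294 (binding); cooling uses 261 of 266 (slack = 5).
Slack constraints have shadow price 0 (complementary slackness).
From A_Bᵀ y = c: 4·y_feedstock + 3·y_labor = 23; 6·y_feedstock + 6·y_labor = 36.
This yields shadow prices y_feedstock = 5, y_labor = 1.
Shadow price of labor = 1.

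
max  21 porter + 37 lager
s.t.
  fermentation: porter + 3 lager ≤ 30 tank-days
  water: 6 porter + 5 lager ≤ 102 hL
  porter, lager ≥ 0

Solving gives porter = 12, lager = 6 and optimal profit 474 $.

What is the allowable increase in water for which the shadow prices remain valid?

Binding constraints: fermentation, water. The basis is B = [[1,3],[6,5]] with det -13.
Per unit increase in water, x* moves by d = (0.2308, -0.0769).
The basis stays optimal until lager reaches 0; allowable increase = 78 hL.

78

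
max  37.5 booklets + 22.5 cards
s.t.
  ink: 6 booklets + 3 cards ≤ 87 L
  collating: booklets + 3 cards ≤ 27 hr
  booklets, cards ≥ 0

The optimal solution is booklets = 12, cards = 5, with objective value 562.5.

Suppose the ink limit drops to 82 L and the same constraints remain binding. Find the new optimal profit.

Check each constraint at x*: ink 87/87 (tight); collating 27/27 (tight).
Dual feasibility on the basic columns requires 6·y_ink + 1·y_collating = 37.5, 3·y_ink + 3·y_collating = 22.5.
→ y_ink = 6 and y_collating = 1.5.
Δz = y_ink·Δb = 6 × (-5) = -30, so new z* = 562.5 − 30 = 532.5.

532.5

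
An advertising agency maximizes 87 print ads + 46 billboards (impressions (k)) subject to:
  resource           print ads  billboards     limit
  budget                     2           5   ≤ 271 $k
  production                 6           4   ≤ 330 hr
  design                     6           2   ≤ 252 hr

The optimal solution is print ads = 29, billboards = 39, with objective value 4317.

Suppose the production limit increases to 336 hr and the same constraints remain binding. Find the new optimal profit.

Check each constraint at x*: budget 253/271 (slack 18); production 330/330 (tight); design 252/252 (tight).
Since budget is not tight, its dual is 0.
Dual feasibility on the basic columns requires 6·y_production + 6·y_design = 87, 4·y_production + 2·y_design = 46.
Solving: y_production = 8.5, y_design = 6.
Δz = y_production·Δb = 8.5 × (6) = 51, so new z* = 4317 + 51 = 4368.

4368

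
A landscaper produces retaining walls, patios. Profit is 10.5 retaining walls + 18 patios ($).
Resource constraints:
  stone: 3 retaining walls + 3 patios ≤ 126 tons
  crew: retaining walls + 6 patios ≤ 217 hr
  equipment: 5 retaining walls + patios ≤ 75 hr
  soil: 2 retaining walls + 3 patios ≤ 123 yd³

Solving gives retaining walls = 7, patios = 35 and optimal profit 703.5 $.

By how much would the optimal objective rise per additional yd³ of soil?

At the optimum: stone uses 126 of 126 (binding); crew uses 217 of 217 (binding); equipment uses 70 of 75 (slack = 5); soil uses 119 of 123 (slack = 4).
Since equipment, soil are not tight, their duals are 0.
From A_Bᵀ y = c: 3·y_stone + 1·y_crew = 10.5; 3·y_stone + 6·y_crew = 18.
Solving: y_stone = 3, y_crew = 1.5.
Shadow price of soil = 0.

0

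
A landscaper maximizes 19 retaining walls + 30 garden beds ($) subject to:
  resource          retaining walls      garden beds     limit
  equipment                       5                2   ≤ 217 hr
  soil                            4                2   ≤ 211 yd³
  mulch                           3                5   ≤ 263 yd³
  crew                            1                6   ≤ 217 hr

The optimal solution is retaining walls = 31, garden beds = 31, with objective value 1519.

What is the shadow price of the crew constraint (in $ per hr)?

4

Check each constraint at x*: equipment 217/217 (tight); soil 186/211 (slack 25); mulch 248/263 (slack 15); crew 217/217 (tight).
Since soil, mulch are not tight, their duals are 0.
Dual feasibility on the basic columns requires 5·y_equipment + 1·y_crew = 19, 2·y_equipment + 6·y_crew = 30.
This yields shadow prices y_equipment = 3, y_crew = 4.
Shadow price of crew = 4.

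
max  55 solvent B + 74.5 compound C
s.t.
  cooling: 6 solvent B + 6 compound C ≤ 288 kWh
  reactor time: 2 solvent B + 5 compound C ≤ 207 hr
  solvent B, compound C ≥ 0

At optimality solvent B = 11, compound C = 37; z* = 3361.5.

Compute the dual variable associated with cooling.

7

Check each constraint at x*: cooling 288/288 (tight); reactor time 207/207 (tight).
Dual feasibility on the basic columns requires 6·y_cooling + 2·y_reactor time = 55, 6·y_cooling + 5·y_reactor time = 74.5.
→ y_cooling = 7 and y_reactor time = 6.5.
Shadow price of cooling = 7.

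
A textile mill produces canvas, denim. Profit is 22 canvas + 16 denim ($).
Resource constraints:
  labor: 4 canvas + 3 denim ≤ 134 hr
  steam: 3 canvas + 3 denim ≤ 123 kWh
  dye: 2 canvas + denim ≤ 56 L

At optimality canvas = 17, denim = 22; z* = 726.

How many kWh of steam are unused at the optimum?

steam used = 3·17 + 3·22 = 117; slack = 123 − 117 = 6.

6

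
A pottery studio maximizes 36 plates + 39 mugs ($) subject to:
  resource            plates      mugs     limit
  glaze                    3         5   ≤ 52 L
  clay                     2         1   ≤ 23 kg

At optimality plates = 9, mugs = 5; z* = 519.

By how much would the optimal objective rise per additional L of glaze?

Both glaze and clay are binding at x*.
From A_Bᵀ y = c: 3·y_glaze + 2·y_clay = 36; 5·y_glaze + 1·y_clay = 39.
This yields shadow prices y_glaze = 6, y_clay = 9.
Shadow price of glaze = 6.

6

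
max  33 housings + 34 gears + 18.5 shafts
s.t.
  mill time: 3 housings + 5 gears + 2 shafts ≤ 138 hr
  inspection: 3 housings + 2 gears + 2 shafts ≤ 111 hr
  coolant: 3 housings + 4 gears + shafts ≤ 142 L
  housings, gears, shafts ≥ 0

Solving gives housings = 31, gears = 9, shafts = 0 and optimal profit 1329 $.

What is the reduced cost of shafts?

-3.5

At the optimum: mill time uses 138 of 138 (binding); inspection uses 111 of 111 (binding); coolant uses 129 of 142 (slack = 13).
By complementary slackness, y = 0 for the non-binding constraint.
Dual feasibility on the basic columns requires 3·y_mill time + 3·y_inspection = 33, 5·y_mill time + 2·y_inspection = 34.
→ y_mill time = 4 and y_inspection = 7.
Reduced cost of shafts: c₃ − yᵀa₃ = 18.5 − (4·2 + 7·2) = 18.5 − 22 = -3.5.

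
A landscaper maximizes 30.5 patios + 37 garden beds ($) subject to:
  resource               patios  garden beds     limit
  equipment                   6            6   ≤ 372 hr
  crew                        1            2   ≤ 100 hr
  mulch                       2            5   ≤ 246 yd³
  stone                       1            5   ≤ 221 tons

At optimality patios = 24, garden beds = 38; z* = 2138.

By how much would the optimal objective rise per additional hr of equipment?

4

At the optimum: equipment uses 372 of 372 (binding); crew uses 100 of 100 (binding); mulch uses 238 of 246 (slack = 8); stone uses 214 of 221 (slack = 7).
Slack constraints have shadow price 0 (complementary slackness).
The binding rows give the dual system: 6·y_equipment + 1·y_crew = 30.5 and 6·y_equipment + 2·y_crew = 37.
This yields shadow prices y_equipment = 4, y_crew = 6.5.
Shadow price of equipment = 4.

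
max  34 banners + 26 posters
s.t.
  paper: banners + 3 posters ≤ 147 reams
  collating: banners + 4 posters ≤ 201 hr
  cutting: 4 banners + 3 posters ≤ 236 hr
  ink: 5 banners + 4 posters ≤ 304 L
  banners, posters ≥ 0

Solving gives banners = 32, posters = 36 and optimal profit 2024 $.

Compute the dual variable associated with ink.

2

Binding: cutting and ink. Non-binding: paper (7 unused), collating (25 unused).
Since paper, collating are not tight, their duals are 0.
The binding rows give the dual system: 4·y_cutting + 5·y_ink = 34 and 3·y_cutting + 4·y_ink = 26.
→ y_cutting = 6 and y_ink = 2.
Shadow price of ink = 2.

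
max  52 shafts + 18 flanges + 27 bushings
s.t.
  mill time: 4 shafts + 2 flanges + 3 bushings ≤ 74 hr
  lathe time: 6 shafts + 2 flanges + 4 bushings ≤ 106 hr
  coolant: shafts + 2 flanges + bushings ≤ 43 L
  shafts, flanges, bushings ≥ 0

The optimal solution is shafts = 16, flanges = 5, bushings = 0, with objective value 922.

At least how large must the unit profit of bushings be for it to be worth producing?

35

At the optimum: mill time uses 74 of 74 (binding); lathe time uses 106 of 106 (binding); coolant uses 26 of 43 (slack = 17).
Slack constraints have shadow price 0 (complementary slackness).
From A_Bᵀ y = c: 4·y_mill time + 6·y_lathe time = 52; 2·y_mill time + 2·y_lathe time = 18.
Solving: y_mill time = 1, y_lathe time = 8.
bushings enters the basis when its profit ≥ yᵀa₃ = 1·3 + 8·4 = 35.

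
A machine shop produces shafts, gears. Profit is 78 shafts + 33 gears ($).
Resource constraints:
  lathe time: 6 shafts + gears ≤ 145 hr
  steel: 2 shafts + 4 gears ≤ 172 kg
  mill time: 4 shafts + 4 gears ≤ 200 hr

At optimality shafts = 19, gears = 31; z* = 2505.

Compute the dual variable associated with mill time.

Binding: lathe time and mill time. Non-binding: steel (10 unused).
Since steel is not tight, its dual is 0.
From A_Bᵀ y = c: 6·y_lathe time + 4·y_mill time = 78; 1·y_lathe time + 4·y_mill time = 33.
Solving: y_lathe time = 9, y_mill time = 6.
Shadow price of mill time = 6.

6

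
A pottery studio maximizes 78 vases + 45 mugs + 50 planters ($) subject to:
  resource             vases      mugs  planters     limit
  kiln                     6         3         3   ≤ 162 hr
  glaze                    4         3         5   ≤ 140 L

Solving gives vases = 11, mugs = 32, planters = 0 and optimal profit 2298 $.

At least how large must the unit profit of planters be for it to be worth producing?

57

Both kiln and glaze are binding at x*.
The binding rows give the dual system: 6·y_kiln + 4·y_glaze = 78 and 3·y_kiln + 3·y_glaze = 45.
Solving: y_kiln = 9, y_glaze = 6.
planters enters the basis when its profit ≥ yᵀa₃ = 9·3 + 6·5 = 57.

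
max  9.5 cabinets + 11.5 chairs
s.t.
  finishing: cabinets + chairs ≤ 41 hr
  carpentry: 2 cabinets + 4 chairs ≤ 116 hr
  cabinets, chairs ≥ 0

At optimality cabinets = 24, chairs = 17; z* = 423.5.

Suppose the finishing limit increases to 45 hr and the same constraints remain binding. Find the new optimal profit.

453.5

At the optimum: finishing uses 41 of 41 (binding); carpentry uses 116 of 116 (binding).
From A_Bᵀ y = c: 1·y_finishing + 2·y_carpentry = 9.5; 1·y_finishing + 4·y_carpentry = 11.5.
→ y_finishing = 7.5 and y_carpentry = 1.
Δz = y_finishing·Δb = 7.5 × (4) = 30, so new z* = 423.5 + 30 = 453.5.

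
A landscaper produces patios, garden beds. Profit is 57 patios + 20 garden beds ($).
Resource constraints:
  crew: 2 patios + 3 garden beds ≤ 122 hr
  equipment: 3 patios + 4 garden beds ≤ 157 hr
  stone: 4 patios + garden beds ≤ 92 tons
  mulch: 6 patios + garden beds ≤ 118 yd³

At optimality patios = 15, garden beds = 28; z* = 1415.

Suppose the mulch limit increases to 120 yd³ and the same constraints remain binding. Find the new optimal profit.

At the optimum: crew uses 114 of 122 (slack = 8); equipment uses 157 of 157 (binding); stone uses 88 of 92 (slack = 4); mulch uses 118 of 118 (binding).
Since crew, stone are not tight, their duals are 0.
Dual feasibility on the basic columns requires 3·y_equipment + 6·y_mulch = 57, 4·y_equipment + 1·y_mulch = 20.
This yields shadow prices y_equipment = 3, y_mulch = 8.
Δz = y_mulch·Δb = 8 × (2) = 16, so new z* = 1415 + 16 = 1431.

1431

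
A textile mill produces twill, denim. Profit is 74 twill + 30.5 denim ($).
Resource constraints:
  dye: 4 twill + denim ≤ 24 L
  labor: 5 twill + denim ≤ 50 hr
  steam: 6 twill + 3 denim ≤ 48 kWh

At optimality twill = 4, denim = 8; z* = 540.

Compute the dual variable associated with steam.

8

Binding: dye and steam. Non-binding: labor (22 unused).
Since labor is not tight, its dual is 0.
From A_Bᵀ y = c: 4·y_dye + 6·y_steam = 74; 1·y_dye + 3·y_steam = 30.5.
Solving: y_dye = 6.5, y_steam = 8.
Shadow price of steam = 8.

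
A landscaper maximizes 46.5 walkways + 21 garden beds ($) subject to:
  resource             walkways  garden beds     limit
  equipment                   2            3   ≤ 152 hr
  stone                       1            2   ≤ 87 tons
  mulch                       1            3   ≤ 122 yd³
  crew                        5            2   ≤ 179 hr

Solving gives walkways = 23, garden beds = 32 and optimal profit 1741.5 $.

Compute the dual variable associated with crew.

9

Check each constraint at x*: equipment 142/152 (slack 10); stone 87/87 (tight); mulch 119/122 (slack 3); crew 179/179 (tight).
Slack constraints have shadow price 0 (complementary slackness).
Dual feasibility on the basic columns requires 1·y_stone + 5·y_crew = 46.5, 2·y_stone + 2·y_crew = 21.
This yields shadow prices y_stone = 1.5, y_crew = 9.
Shadow price of crew = 9.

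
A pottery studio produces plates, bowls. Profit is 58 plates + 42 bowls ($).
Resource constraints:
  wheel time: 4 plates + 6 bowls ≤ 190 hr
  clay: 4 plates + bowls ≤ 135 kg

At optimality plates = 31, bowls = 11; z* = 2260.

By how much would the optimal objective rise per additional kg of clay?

Both wheel time and clay are binding at x*.
The binding rows give the dual system: 4·y_wheel time + 4·y_clay = 58 and 6·y_wheel time + 1·y_clay = 42.
Solving: y_wheel time = 5.5, y_clay = 9.
Shadow price of clay = 9.

9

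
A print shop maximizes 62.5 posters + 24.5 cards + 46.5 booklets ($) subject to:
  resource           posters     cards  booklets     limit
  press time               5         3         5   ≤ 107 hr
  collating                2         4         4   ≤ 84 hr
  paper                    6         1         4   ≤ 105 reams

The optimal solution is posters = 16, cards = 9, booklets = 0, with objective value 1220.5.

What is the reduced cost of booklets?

-6

At the optimum: press time uses 107 of 107 (binding); collating uses 68 of 84 (slack = 16); paper uses 105 of 105 (binding).
Since collating is not tight, its dual is 0.
Dual feasibility on the basic columns requires 5·y_press time + 6·y_paper = 62.5, 3·y_press time + 1·y_paper = 24.5.
→ y_press time = 6.5 and y_paper = 5.
Reduced cost of booklets: c₃ − yᵀa₃ = 46.5 − (6.5·5 + 5·4) = 46.5 − 52.5 = -6.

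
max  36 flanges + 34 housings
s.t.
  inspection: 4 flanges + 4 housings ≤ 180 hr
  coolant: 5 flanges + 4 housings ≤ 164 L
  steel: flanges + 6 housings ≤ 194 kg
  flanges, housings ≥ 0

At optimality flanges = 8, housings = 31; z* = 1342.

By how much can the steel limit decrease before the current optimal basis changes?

Binding constraints: coolant, steel. The basis is B = [[5,4],[1,6]] with det 26.
Per unit decrease in steel, x* moves by d = (0.1538, -0.1923).
The basis stays optimal until housings reaches 0; allowable decrease = 161.2 kg.

161.2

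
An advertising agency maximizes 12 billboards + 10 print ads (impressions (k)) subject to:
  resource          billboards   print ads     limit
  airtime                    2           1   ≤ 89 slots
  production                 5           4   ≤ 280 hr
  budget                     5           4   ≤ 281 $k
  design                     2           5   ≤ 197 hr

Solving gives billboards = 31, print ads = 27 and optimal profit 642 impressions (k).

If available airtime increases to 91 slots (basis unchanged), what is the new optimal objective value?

652

At the optimum: airtime uses 89 of 89 (binding); production uses 263 of 280 (slack = 17); budget uses 263 of 281 (slack = 18); design uses 197 of 197 (binding).
By complementary slackness, y = 0 for the non-binding constraints.
Dual feasibility on the basic columns requires 2·y_airtime + 2·y_design = 12, 1·y_airtime + 5·y_design = 10.
→ y_airtime = 5 and y_design = 1.
Δz = y_airtime·Δb = 5 × (2) = 10, so new z* = 642 + 10 = 652.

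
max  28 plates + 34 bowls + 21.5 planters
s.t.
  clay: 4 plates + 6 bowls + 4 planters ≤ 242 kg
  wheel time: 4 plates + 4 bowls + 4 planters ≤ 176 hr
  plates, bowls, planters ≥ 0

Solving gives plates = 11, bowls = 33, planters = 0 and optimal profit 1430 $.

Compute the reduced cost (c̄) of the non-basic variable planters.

At the optimum: clay uses 242 of 242 (binding); wheel time uses 176 of 176 (binding).
From A_Bᵀ y = c: 4·y_clay + 4·y_wheel time = 28; 6·y_clay + 4·y_wheel time = 34.
Solving: y_clay = 3, y_wheel time = 4.
Reduced cost of planters: c₃ − yᵀa₃ = 21.5 − (3·4 + 4·4) = 21.5 − 28 = -6.5.

-6.5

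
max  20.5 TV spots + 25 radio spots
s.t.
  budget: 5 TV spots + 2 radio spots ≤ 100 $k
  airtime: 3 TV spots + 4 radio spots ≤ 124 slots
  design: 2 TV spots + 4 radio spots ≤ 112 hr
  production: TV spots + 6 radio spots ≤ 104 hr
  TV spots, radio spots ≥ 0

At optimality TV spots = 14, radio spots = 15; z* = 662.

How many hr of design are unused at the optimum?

24

design used = 2·14 + 4·15 = 88; slack = 112 − 88 = 24.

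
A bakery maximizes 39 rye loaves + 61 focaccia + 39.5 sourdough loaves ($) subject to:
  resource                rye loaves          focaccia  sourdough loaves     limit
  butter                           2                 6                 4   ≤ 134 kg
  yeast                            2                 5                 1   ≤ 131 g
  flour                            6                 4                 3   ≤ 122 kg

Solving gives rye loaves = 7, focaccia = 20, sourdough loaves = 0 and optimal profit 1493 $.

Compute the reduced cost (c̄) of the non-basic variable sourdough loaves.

Binding: butter and flour. Non-binding: yeast (17 unused).
Slack constraints have shadow price 0 (complementary slackness).
From A_Bᵀ y = c: 2·y_butter + 6·y_flour = 39; 6·y_butter + 4·y_flour = 61.
Solving: y_butter = 7.5, y_flour = 4.
Reduced cost of sourdough loaves: c₃ − yᵀa₃ = 39.5 − (7.5·4 + 4·3) = 39.5 − 42 = -2.5.

-2.5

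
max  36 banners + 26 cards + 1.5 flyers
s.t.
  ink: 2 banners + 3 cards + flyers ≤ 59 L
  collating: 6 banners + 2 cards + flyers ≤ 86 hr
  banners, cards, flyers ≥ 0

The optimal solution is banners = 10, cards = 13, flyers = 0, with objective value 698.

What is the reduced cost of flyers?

Check each constraint at x*: ink 59/59 (tight); collating 86/86 (tight).
The binding rows give the dual system: 2·y_ink + 6·y_collating = 36 and 3·y_ink + 2·y_collating = 26.
→ y_ink = 6 and y_collating = 4.
Reduced cost of flyers: c₃ − yᵀa₃ = 1.5 − (6·1 + 4·1) = 1.5 − 10 = -8.5.

-8.5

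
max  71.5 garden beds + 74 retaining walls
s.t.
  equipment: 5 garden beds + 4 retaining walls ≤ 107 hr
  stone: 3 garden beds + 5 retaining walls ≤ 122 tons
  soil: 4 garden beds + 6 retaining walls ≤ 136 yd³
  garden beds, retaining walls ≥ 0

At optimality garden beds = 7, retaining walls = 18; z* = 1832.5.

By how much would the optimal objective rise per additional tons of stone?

0

At the optimum: equipment uses 107 of 107 (binding); stone uses 111 of 122 (slack = 11); soil uses 136 of 136 (binding).
By complementary slackness, y = 0 for the non-binding constraint.
From A_Bᵀ y = c: 5·y_equipment + 4·y_soil = 71.5; 4·y_equipment + 6·y_soil = 74.
This yields shadow prices y_equipment = 9.5, y_soil = 6.
Shadow price of stone = 0.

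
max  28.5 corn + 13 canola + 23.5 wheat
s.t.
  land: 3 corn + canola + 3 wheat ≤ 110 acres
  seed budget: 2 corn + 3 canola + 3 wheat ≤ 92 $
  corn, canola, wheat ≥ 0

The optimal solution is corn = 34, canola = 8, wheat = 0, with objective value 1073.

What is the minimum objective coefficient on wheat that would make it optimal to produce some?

Both land and seed budget are binding at x*.
Dual feasibility on the basic columns requires 3·y_land + 2·y_seed budget = 28.5, 1·y_land + 3·y_seed budget = 13.
This yields shadow prices y_land = 8.5, y_seed budget = 1.5.
wheat enters the basis when its profit ≥ yᵀa₃ = 8.5·3 + 1.5·3 = 30.

30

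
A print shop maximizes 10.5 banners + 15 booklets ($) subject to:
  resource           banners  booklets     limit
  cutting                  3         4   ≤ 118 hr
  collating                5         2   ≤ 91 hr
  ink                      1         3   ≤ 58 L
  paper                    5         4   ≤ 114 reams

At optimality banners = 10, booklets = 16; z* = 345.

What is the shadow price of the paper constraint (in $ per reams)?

Check each constraint at x*: cutting 94/118 (slack 24); collating 82/91 (slack 9); ink 58/58 (tight); paper 114/114 (tight).
By complementary slackness, y = 0 for the non-binding constraints.
Dual feasibility on the basic columns requires 1·y_ink + 5·y_paper = 10.5, 3·y_ink + 4·y_paper = 15.
Solving: y_ink = 3, y_paper = 1.5.
Shadow price of paper = 1.5.

1.5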